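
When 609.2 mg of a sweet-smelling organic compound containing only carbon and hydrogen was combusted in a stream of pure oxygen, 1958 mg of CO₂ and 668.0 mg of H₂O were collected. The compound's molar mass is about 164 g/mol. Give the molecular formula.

mol C = 1.958 g CO₂ ÷ 44.009 g/mol = 0.044491 mol
mol H = 2 × 0.6680 g H₂O ÷ 18.015 g/mol = 0.074160 mol
Divide by the smallest (0.044491 mol): C 1.000, H 1.667
Multiplying each by 3 gives whole numbers: C 3.00, H 5.00
Empirical formula: C3H5
Empirical-formula mass = 41.07 g/mol; 164 ÷ 41.07 ≈ 4, so the molecular formula is C12H20.

C12H20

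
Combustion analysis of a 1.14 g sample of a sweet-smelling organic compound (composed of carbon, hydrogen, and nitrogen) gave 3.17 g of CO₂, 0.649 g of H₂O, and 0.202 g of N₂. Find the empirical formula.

mol C = 3.17 g CO₂ ÷ 44.009 g/mol = 0.07203 mol
mol H = 2 × 0.649 g H₂O ÷ 18.015 g/mol = 0.07205 mol
mol N = 2 × 0.202 g N₂ ÷ 28.014 g/mol = 0.01442 mol
Divide by the smallest (0.01442 mol): C 4.995, H 4.996, N 1.000

C5H5N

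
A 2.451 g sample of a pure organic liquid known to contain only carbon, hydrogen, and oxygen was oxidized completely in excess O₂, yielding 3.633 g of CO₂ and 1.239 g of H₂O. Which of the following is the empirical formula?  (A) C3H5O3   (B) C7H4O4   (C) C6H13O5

mol C = 3.633 g CO₂ ÷ 44.009 g/mol = 0.082551 mol
mol H = 2 × 1.239 g H₂O ÷ 18.015 g/mol = 0.13755 mol
mass O = 2.451 − (0.99152 + 0.13865) = 1.3208 g → mol O = 1.3208 ÷ 15.999 = 0.082557 mol
Divide by the smallest (0.082551 mol): C 1.000, H 1.666, O 1.000
Multiplying each by 3 gives whole numbers: C 3.00, H 5.00, O 3.00

(A) C3H5O3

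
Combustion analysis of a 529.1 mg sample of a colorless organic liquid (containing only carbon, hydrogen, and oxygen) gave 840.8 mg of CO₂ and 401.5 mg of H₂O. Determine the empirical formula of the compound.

C6H14O5

mol C = 0.8408 g CO₂ ÷ 44.009 g/mol = 0.019105 mol
mol H = 2 × 0.4015 g H₂O ÷ 18.015 g/mol = 0.044574 mol
mass O = 0.5291 − (0.22947 + 0.044931) = 0.25470 g → mol O = 0.25470 ÷ 15.999 = 0.015920 mol
Divide by the smallest (0.015920 mol): C 1.200, H 2.800, O 1.000
Multiplying each by 5 gives whole numbers: C 6.00, H 14.00, O 5.00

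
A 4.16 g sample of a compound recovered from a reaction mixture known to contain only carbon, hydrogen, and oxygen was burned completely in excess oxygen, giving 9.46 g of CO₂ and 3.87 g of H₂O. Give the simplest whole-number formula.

mol C = 9.46 g CO₂ ÷ 44.009 g/mol = 0.2150 mol
mol H = 2 × 3.87 g H₂O ÷ 18.015 g/mol = 0.4296 mol
mass O = 4.16 − (2.582 + 0.4331) = 1.145 g → mol O = 1.145 ÷ 15.999 = 0.07157 mol
Divide by the smallest (0.07157 mol): C 3.003, H 6.003, O 1.000

C3H6O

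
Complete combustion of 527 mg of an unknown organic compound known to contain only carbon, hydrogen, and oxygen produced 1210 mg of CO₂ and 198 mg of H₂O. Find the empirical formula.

C5H4O2

mol C = 1.21 g CO₂ ÷ 44.009 g/mol = 0.02749 mol
mol H = 2 × 0.198 g H₂O ÷ 18.015 g/mol = 0.02198 mol
mass O = 0.527 − (0.3302 + 0.02216) = 0.1746 g → mol O = 0.1746 ÷ 15.999 = 0.01091 mol
Divide by the smallest (0.01091 mol): C 2.519, H 2.014, O 1.000
Multiplying each by 2 gives whole numbers: C 5.04, H 4.03, O 2.00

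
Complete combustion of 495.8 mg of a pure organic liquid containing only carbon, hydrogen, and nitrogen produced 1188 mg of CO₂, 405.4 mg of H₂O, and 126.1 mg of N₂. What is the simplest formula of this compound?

mol C = 1.188 g CO₂ ÷ 44.009 g/mol = 0.026994 mol
mol H = 2 × 0.4054 g H₂O ÷ 18.015 g/mol = 0.045007 mol
mol N = 2 × 0.1261 g N₂ ÷ 28.014 g/mol = 0.0090026 mol
Divide by the smallest (0.0090026 mol): C 2.999, H 4.999, N 1.000

C3H5N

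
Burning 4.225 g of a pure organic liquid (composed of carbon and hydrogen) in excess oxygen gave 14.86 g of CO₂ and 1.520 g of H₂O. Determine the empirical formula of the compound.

mol C = 14.86 g CO₂ ÷ 44.009 g/mol = 0.33766 mol
mol H = 2 × 1.520 g H₂O ÷ 18.015 g/mol = 0.16875 mol
Divide by the smallest (0.16875 mol): C 2.001, H 1.000

C2H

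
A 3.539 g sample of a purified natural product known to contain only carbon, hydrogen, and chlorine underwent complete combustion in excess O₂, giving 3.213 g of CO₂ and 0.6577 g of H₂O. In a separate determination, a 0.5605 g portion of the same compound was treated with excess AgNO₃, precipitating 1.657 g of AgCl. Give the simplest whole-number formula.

mol C = 3.213 g CO₂ ÷ 44.009 g/mol = 0.073008 mol
mol H = 2 × 0.6577 g H₂O ÷ 18.015 g/mol = 0.073017 mol
From the AgCl data: mol Cl per gram of compound = (1.657 ÷ 143.318) ÷ 0.5605 = 0.020627 mol/g, so in the 3.539 g combustion sample mol Cl = 0.073001 mol
Divide by the smallest (0.073001 mol): C 1.000, H 1.000, Cl 1.000

CHCl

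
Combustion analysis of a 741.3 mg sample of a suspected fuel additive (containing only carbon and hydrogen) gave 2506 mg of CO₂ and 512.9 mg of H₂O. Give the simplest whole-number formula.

mol C = 2.506 g CO₂ ÷ 44.009 g/mol = 0.056943 mol
mol H = 2 × 0.5129 g H₂O ÷ 18.015 g/mol = 0.056941 mol
Divide by the smallest (0.056941 mol): C 1.000, H 1.000

CH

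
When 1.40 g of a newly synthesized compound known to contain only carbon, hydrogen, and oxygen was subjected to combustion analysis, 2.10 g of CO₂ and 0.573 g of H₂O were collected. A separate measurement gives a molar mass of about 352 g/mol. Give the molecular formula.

mol C = 2.10 g CO₂ ÷ 44.009 g/mol = 0.04772 mol
mol H = 2 × 0.573 g H₂O ÷ 18.015 g/mol = 0.06361 mol
mass O = 1.40 − (0.5731 + 0.06412) = 0.7627 g → mol O = 0.7627 ÷ 15.999 = 0.04767 mol
Divide by the smallest (0.04767 mol): C 1.001, H 1.334, O 1.000
Multiplying each by 3 gives whole numbers: C 3.00, H 4.00, O 3.00
Empirical formula: C3H4O3
Empirical-formula mass = 88.06 g/mol; 352 ÷ 88.06 ≈ 4, so the molecular formula is C12H16O12.

C12H16O12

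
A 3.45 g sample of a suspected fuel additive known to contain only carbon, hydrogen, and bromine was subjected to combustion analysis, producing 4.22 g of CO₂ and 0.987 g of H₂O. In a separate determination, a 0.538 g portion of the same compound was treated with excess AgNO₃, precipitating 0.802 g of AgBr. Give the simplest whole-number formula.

mol C = 4.22 g CO₂ ÷ 44.009 g/mol = 0.09589 mol
mol H = 2 × 0.987 g H₂O ÷ 18.015 g/mol = 0.1096 mol
From the AgBr data: mol Br per gram of compound = (0.802 ÷ 187.772) ÷ 0.538 = 0.007939 mol/g, so in the 3.45 g combustion sample mol Br = 0.02739 mol
Divide by the smallest (0.02739 mol): C 3.501, H 4.001, Br 1.000
Multiplying each by 2 gives whole numbers: C 7.00, H 8.00, Br 2.00

C7H8Br2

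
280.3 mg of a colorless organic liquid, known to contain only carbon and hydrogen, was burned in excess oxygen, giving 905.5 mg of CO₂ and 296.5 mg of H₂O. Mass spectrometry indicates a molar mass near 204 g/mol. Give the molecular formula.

mol C = 0.9055 g CO₂ ÷ 44.009 g/mol = 0.020575 mol
mol H = 2 × 0.2965 g H₂O ÷ 18.015 g/mol = 0.032917 mol
Divide by the smallest (0.020575 mol): C 1.000, H 1.600
Multiplying each by 5 gives whole numbers: C 5.00, H 8.00
Empirical formula: C5H8
Empirical-formula mass = 68.12 g/mol; 204 ÷ 68.12 ≈ 3, so the molecular formula is C15H24.

C15H24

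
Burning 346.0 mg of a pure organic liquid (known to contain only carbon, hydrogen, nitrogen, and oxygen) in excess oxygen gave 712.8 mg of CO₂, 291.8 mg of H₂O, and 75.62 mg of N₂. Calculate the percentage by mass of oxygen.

mol C = 0.7128 g CO₂ ÷ 44.009 g/mol = 0.016197 mol
mol H = 2 × 0.2918 g H₂O ÷ 18.015 g/mol = 0.032395 mol
mol N = 2 × 0.07562 g N₂ ÷ 28.014 g/mol = 0.0053987 mol
mass O = 0.3460 − (0.19454 + 0.032654 + 0.075620) = 0.043187 g → mol O = 0.043187 ÷ 15.999 = 0.0026994 mol
mass % O = 0.043187 g ÷ 0.3460 g × 100%

12.48%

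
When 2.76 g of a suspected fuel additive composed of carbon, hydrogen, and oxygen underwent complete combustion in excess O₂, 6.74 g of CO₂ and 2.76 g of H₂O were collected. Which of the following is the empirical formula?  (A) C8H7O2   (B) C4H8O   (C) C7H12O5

mol C = 6.74 g CO₂ ÷ 44.009 g/mol = 0.1532 mol
mol H = 2 × 2.76 g H₂O ÷ 18.015 g/mol = 0.3064 mol
mass O = 2.76 − (1.839 + 0.3089) = 0.6116 g → mol O = 0.6116 ÷ 15.999 = 0.03823 mol
Divide by the smallest (0.03823 mol): C 4.006, H 8.015, O 1.000

(B) C4H8O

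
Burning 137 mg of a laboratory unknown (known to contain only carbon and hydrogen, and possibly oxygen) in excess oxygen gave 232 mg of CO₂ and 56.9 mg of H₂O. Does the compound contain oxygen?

yes

mol C = 0.232 g CO₂ ÷ 44.009 g/mol = 0.005272 mol
mol H = 2 × 0.0569 g H₂O ÷ 18.015 g/mol = 0.006317 mol
C and H account for only 0.06969 g of the 0.137 g sample; the remaining 0.06731 g must be oxygen.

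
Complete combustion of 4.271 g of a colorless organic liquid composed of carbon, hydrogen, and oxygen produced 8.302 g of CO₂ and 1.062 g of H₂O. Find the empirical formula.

C8H5O5

mol C = 8.302 g CO₂ ÷ 44.009 g/mol = 0.18864 mol
mol H = 2 × 1.062 g H₂O ÷ 18.015 g/mol = 0.11790 mol
mass O = 4.271 − (2.2658 + 0.11884) = 1.8864 g → mol O = 1.8864 ÷ 15.999 = 0.11790 mol
Divide by the smallest (0.11790 mol): C 1.600, H 1.000, O 1.000
Multiplying each by 5 gives whole numbers: C 8.00, H 5.00, O 5.00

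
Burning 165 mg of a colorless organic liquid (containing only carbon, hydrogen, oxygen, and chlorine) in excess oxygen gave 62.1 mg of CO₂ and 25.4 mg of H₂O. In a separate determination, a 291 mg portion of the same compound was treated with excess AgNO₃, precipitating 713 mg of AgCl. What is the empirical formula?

CH2Cl2O2

mol C = 0.0621 g CO₂ ÷ 44.009 g/mol = 0.001411 mol
mol H = 2 × 0.0254 g H₂O ÷ 18.015 g/mol = 0.002820 mol
From the AgCl data: mol Cl per gram of compound = (0.713 ÷ 143.318) ÷ 0.291 = 0.01710 mol/g, so in the 0.165 g combustion sample mol Cl = 0.002821 mol
mass O = 0.165 − (0.01695 + 0.002842 + 0.10000) = 0.04521 g → mol O = 0.04521 ÷ 15.999 = 0.002826 mol
Divide by the smallest (0.001411 mol): C 1.000, H 1.998, Cl 1.999, O 2.003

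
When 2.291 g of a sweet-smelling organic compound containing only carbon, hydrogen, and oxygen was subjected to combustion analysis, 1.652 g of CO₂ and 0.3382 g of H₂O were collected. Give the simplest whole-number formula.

CHO3

mol C = 1.652 g CO₂ ÷ 44.009 g/mol = 0.037538 mol
mol H = 2 × 0.3382 g H₂O ÷ 18.015 g/mol = 0.037546 mol
mass O = 2.291 − (0.45087 + 0.037847) = 1.8023 g → mol O = 1.8023 ÷ 15.999 = 0.11265 mol
Divide by the smallest (0.037538 mol): C 1.000, H 1.000, O 3.001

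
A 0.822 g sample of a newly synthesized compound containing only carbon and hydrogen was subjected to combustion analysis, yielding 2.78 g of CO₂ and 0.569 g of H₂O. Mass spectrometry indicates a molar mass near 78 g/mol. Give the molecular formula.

mol C = 2.78 g CO₂ ÷ 44.009 g/mol = 0.06317 mol
mol H = 2 × 0.569 g H₂O ÷ 18.015 g/mol = 0.06317 mol
Divide by the smallest (0.06317 mol): C 1.000, H 1.000
Empirical formula: CH
Empirical-formula mass = 13.02 g/mol; 78 ÷ 13.02 ≈ 6, so the molecular formula is C6H6.

C6H6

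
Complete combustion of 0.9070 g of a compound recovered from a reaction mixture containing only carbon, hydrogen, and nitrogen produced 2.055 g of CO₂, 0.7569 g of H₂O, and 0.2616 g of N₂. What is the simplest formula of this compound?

C5H9N2

mol C = 2.055 g CO₂ ÷ 44.009 g/mol = 0.046695 mol
mol H = 2 × 0.7569 g H₂O ÷ 18.015 g/mol = 0.084030 mol
mol N = 2 × 0.2616 g N₂ ÷ 28.014 g/mol = 0.018676 mol
Divide by the smallest (0.018676 mol): C 2.500, H 4.499, N 1.000
Multiplying each by 2 gives whole numbers: C 5.00, H 9.00, N 2.00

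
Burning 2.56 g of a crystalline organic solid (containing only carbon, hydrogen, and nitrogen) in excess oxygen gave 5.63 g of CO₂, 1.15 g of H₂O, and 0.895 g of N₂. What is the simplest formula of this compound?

C2H2N

mol C = 5.63 g CO₂ ÷ 44.009 g/mol = 0.1279 mol
mol H = 2 × 1.15 g H₂O ÷ 18.015 g/mol = 0.1277 mol
mol N = 2 × 0.895 g N₂ ÷ 28.014 g/mol = 0.06390 mol
Divide by the smallest (0.06390 mol): C 2.002, H 1.998, N 1.000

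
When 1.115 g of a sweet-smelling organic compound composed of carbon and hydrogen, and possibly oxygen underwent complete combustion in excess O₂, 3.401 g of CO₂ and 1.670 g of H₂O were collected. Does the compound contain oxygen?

mol C = 3.401 g CO₂ ÷ 44.009 g/mol = 0.077280 mol
mol H = 2 × 1.670 g H₂O ÷ 18.015 g/mol = 0.18540 mol
C and H together account for 1.1151 g — essentially the entire 1.115 g sample — so the compound contains no oxygen.

no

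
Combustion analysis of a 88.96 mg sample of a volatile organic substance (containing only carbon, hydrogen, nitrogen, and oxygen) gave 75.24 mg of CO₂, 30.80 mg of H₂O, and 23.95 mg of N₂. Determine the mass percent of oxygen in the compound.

mol C = 0.07524 g CO₂ ÷ 44.009 g/mol = 0.0017097 mol
mol H = 2 × 0.03080 g H₂O ÷ 18.015 g/mol = 0.0034194 mol
mol N = 2 × 0.02395 g N₂ ÷ 28.014 g/mol = 0.0017099 mol
mass O = 0.08896 − (0.020535 + 0.0034467 + 0.023950) = 0.041029 g → mol O = 0.041029 ÷ 15.999 = 0.0025645 mol
mass % O = 0.041029 g ÷ 0.08896 g × 100%

46.12%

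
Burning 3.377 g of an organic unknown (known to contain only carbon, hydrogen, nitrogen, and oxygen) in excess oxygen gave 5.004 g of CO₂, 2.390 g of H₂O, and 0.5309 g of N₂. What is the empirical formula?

C3H7NO2

mol C = 5.004 g CO₂ ÷ 44.009 g/mol = 0.11370 mol
mol H = 2 × 2.390 g H₂O ÷ 18.015 g/mol = 0.26533 mol
mol N = 2 × 0.5309 g N₂ ÷ 28.014 g/mol = 0.037902 mol
mass O = 3.377 − (1.3657 + 0.26746 + 0.53090) = 1.2129 g → mol O = 1.2129 ÷ 15.999 = 0.075814 mol
Divide by the smallest (0.037902 mol): C 3.000, H 7.000, N 1.000, O 2.000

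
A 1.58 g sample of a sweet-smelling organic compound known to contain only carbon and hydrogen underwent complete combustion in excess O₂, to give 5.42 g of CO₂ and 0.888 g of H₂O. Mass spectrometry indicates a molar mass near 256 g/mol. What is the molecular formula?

mol C = 5.42 g CO₂ ÷ 44.009 g/mol = 0.1232 mol
mol H = 2 × 0.888 g H₂O ÷ 18.015 g/mol = 0.09858 mol
Divide by the smallest (0.09858 mol): C 1.249, H 1.000
Multiplying each by 4 gives whole numbers: C 5.00, H 4.00
Empirical formula: C5H4
Empirical-formula mass = 64.09 g/mol; 256 ÷ 64.09 ≈ 4, so the molecular formula is C20H16.

C20H16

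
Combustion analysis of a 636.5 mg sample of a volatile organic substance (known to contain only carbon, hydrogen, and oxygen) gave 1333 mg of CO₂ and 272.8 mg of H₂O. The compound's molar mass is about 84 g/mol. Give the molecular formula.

mol C = 1.333 g CO₂ ÷ 44.009 g/mol = 0.030289 mol
mol H = 2 × 0.2728 g H₂O ÷ 18.015 g/mol = 0.030286 mol
mass O = 0.6365 − (0.36380 + 0.030528) = 0.24217 g → mol O = 0.24217 ÷ 15.999 = 0.015136 mol
Divide by the smallest (0.015136 mol): C 2.001, H 2.001, O 1.000
Empirical formula: C2H2O
Empirical-formula mass = 42.04 g/mol; 84 ÷ 42.04 ≈ 2, so the molecular formula is C4H4O2.

C4H4O2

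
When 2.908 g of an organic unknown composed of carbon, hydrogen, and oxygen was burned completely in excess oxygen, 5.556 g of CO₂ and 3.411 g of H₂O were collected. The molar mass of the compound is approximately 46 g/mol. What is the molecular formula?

mol C = 5.556 g CO₂ ÷ 44.009 g/mol = 0.12625 mol
mol H = 2 × 3.411 g H₂O ÷ 18.015 g/mol = 0.37868 mol
mass O = 2.908 − (1.5164 + 0.38171) = 1.0099 g → mol O = 1.0099 ÷ 15.999 = 0.063125 mol
Divide by the smallest (0.063125 mol): C 2.000, H 5.999, O 1.000
Empirical formula: C2H6O
Empirical-formula mass = 46.07 g/mol; 46 ÷ 46.07 ≈ 1, so the molecular formula is C2H6O.

C2H6O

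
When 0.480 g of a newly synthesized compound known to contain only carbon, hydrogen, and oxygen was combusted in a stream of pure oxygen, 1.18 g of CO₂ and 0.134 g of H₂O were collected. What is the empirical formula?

C9H5O3

mol C = 1.18 g CO₂ ÷ 44.009 g/mol = 0.02681 mol
mol H = 2 × 0.134 g H₂O ÷ 18.015 g/mol = 0.01488 mol
mass O = 0.480 − (0.3220 + 0.01500) = 0.1430 g → mol O = 0.1430 ÷ 15.999 = 0.008935 mol
Divide by the smallest (0.008935 mol): C 3.001, H 1.665, O 1.000
Multiplying each by 3 gives whole numbers: C 9.00, H 4.99, O 3.00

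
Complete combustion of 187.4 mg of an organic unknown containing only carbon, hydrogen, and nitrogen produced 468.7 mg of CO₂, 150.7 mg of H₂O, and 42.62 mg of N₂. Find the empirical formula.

mol C = 0.4687 g CO₂ ÷ 44.009 g/mol = 0.010650 mol
mol H = 2 × 0.1507 g H₂O ÷ 18.015 g/mol = 0.016731 mol
mol N = 2 × 0.04262 g N₂ ÷ 28.014 g/mol = 0.0030428 mol
Divide by the smallest (0.0030428 mol): C 3.500, H 5.498, N 1.000
Multiplying each by 2 gives whole numbers: C 7.00, H 11.00, N 2.00

C7H11N2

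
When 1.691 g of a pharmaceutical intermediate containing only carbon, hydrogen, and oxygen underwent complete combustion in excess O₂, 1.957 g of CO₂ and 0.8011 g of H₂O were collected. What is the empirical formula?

C2H4O3

mol C = 1.957 g CO₂ ÷ 44.009 g/mol = 0.044468 mol
mol H = 2 × 0.8011 g H₂O ÷ 18.015 g/mol = 0.088937 mol
mass O = 1.691 − (0.53411 + 0.089648) = 1.0672 g → mol O = 1.0672 ÷ 15.999 = 0.066707 mol
Divide by the smallest (0.044468 mol): C 1.000, H 2.000, O 1.500
Multiplying each by 2 gives whole numbers: C 2.00, H 4.00, O 3.00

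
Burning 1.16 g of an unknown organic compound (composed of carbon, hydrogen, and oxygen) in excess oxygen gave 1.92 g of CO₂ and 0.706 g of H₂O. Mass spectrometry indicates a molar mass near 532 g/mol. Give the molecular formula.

C20H36O16

mol C = 1.92 g CO₂ ÷ 44.009 g/mol = 0.04363 mol
mol H = 2 × 0.706 g H₂O ÷ 18.015 g/mol = 0.07838 mol
mass O = 1.16 − (0.5240 + 0.07901) = 0.5570 g → mol O = 0.5570 ÷ 15.999 = 0.03481 mol
Divide by the smallest (0.03481 mol): C 1.253, H 2.251, O 1.000
Multiplying each by 4 gives whole numbers: C 5.01, H 9.01, O 4.00
Empirical formula: C5H9O4
Empirical-formula mass = 133.12 g/mol; 532 ÷ 133.12 ≈ 4, so the molecular formula is C20H36O16.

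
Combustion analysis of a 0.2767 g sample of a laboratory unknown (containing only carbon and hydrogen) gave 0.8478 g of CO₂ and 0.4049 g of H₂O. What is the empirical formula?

mol C = 0.8478 g CO₂ ÷ 44.009 g/mol = 0.019264 mol
mol H = 2 × 0.4049 g H₂O ÷ 18.015 g/mol = 0.044951 mol
Divide by the smallest (0.019264 mol): C 1.000, H 2.333
Multiplying each by 3 gives whole numbers: C 3.00, H 7.00

C3H7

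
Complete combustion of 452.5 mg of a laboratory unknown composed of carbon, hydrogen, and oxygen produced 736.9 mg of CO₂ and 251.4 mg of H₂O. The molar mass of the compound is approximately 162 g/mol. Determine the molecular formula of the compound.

C6H10O5

mol C = 0.7369 g CO₂ ÷ 44.009 g/mol = 0.016744 mol
mol H = 2 × 0.2514 g H₂O ÷ 18.015 g/mol = 0.027910 mol
mass O = 0.4525 − (0.20112 + 0.028133) = 0.22325 g → mol O = 0.22325 ÷ 15.999 = 0.013954 mol
Divide by the smallest (0.013954 mol): C 1.200, H 2.000, O 1.000
Multiplying each by 5 gives whole numbers: C 6.00, H 10.00, O 5.00
Empirical formula: C6H10O5
Empirical-formula mass = 162.14 g/mol; 162 ÷ 162.14 ≈ 1, so the molecular formula is C6H10O5.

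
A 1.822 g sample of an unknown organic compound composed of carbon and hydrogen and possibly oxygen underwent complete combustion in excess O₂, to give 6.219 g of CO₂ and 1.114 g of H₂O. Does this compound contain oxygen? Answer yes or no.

no

mol C = 6.219 g CO₂ ÷ 44.009 g/mol = 0.14131 mol
mol H = 2 × 1.114 g H₂O ÷ 18.015 g/mol = 0.12367 mol
C and H together account for 1.8220 g — essentially the entire 1.822 g sample — so the compound contains no oxygen.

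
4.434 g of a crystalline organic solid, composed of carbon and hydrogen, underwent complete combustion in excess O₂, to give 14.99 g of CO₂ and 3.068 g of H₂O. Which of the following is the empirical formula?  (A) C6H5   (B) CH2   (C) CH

mol C = 14.99 g CO₂ ÷ 44.009 g/mol = 0.34061 mol
mol H = 2 × 3.068 g H₂O ÷ 18.015 g/mol = 0.34061 mol
Divide by the smallest (0.34061 mol): C 1.000, H 1.000

(C) CH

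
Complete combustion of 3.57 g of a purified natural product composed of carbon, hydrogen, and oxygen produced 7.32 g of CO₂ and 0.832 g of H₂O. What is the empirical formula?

C9H5O5

mol C = 7.32 g CO₂ ÷ 44.009 g/mol = 0.1663 mol
mol H = 2 × 0.832 g H₂O ÷ 18.015 g/mol = 0.09237 mol
mass O = 3.57 − (1.998 + 0.09311) = 1.479 g → mol O = 1.479 ÷ 15.999 = 0.09245 mol
Divide by the smallest (0.09237 mol): C 1.801, H 1.000, O 1.001
Multiplying each by 5 gives whole numbers: C 9.00, H 5.00, O 5.00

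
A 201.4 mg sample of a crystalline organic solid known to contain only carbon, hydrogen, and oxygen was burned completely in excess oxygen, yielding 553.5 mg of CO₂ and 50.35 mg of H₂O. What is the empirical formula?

C9H4O2

mol C = 0.5535 g CO₂ ÷ 44.009 g/mol = 0.012577 mol
mol H = 2 × 0.05035 g H₂O ÷ 18.015 g/mol = 0.0055898 mol
mass O = 0.2014 − (0.15106 + 0.0056345) = 0.044703 g → mol O = 0.044703 ÷ 15.999 = 0.0027941 mol
Divide by the smallest (0.0027941 mol): C 4.501, H 2.001, O 1.000
Multiplying each by 2 gives whole numbers: C 9.00, H 4.00, O 2.00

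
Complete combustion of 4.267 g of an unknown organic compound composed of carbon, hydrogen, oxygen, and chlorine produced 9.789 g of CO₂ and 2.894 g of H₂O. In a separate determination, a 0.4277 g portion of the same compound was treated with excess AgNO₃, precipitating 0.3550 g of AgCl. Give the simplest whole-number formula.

mol C = 9.789 g CO₂ ÷ 44.009 g/mol = 0.22243 mol
mol H = 2 × 2.894 g H₂O ÷ 18.015 g/mol = 0.32129 mol
From the AgCl data: mol Cl per gram of compound = (0.3550 ÷ 143.318) ÷ 0.4277 = 0.0057915 mol/g, so in the 4.267 g combustion sample mol Cl = 0.024712 mol
mass O = 4.267 − (2.6716 + 0.32386 + 0.87605) = 0.39547 g → mol O = 0.39547 ÷ 15.999 = 0.024718 mol
Divide by the smallest (0.024712 mol): C 9.001, H 13.001, Cl 1.000, O 1.000

C9H13ClO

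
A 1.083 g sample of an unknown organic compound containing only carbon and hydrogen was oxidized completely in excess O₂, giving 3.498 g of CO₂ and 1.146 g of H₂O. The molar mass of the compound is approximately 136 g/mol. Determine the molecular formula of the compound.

C10H16

mol C = 3.498 g CO₂ ÷ 44.009 g/mol = 0.079484 mol
mol H = 2 × 1.146 g H₂O ÷ 18.015 g/mol = 0.12723 mol
Divide by the smallest (0.079484 mol): C 1.000, H 1.601
Multiplying each by 5 gives whole numbers: C 5.00, H 8.00
Empirical formula: C5H8
Empirical-formula mass = 68.12 g/mol; 136 ÷ 68.12 ≈ 2, so the molecular formula is C10H16.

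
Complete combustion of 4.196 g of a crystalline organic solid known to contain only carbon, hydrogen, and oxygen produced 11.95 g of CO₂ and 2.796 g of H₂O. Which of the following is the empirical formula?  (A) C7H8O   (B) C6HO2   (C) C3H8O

mol C = 11.95 g CO₂ ÷ 44.009 g/mol = 0.27154 mol
mol H = 2 × 2.796 g H₂O ÷ 18.015 g/mol = 0.31041 mol
mass O = 4.196 − (3.2614 + 0.31289) = 0.62170 g → mol O = 0.62170 ÷ 15.999 = 0.038859 mol
Divide by the smallest (0.038859 mol): C 6.988, H 7.988, O 1.000

(A) C7H8O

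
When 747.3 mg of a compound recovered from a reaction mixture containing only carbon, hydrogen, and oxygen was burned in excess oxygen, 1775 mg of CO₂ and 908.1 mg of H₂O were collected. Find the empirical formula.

C4H10O

mol C = 1.775 g CO₂ ÷ 44.009 g/mol = 0.040333 mol
mol H = 2 × 0.9081 g H₂O ÷ 18.015 g/mol = 0.10082 mol
mass O = 0.7473 − (0.48444 + 0.10162) = 0.16124 g → mol O = 0.16124 ÷ 15.999 = 0.010078 mol
Divide by the smallest (0.010078 mol): C 4.002, H 10.003, O 1.000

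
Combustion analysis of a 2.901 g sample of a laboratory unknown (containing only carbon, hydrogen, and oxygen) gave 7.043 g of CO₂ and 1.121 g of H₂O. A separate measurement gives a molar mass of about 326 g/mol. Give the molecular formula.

C18H14O6

mol C = 7.043 g CO₂ ÷ 44.009 g/mol = 0.16004 mol
mol H = 2 × 1.121 g H₂O ÷ 18.015 g/mol = 0.12445 mol
mass O = 2.901 − (1.9222 + 0.12545) = 0.85337 g → mol O = 0.85337 ÷ 15.999 = 0.053339 mol
Divide by the smallest (0.053339 mol): C 3.000, H 2.333, O 1.000
Multiplying each by 3 gives whole numbers: C 9.00, H 7.00, O 3.00
Empirical formula: C9H7O3
Empirical-formula mass = 163.15 g/mol; 326 ÷ 163.15 ≈ 2, so the molecular formula is C18H14O6.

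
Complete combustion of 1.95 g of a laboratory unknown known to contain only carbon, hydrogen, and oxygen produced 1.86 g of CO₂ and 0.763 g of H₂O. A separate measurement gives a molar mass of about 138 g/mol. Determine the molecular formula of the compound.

mol C = 1.86 g CO₂ ÷ 44.009 g/mol = 0.04226 mol
mol H = 2 × 0.763 g H₂O ÷ 18.015 g/mol = 0.08471 mol
mass O = 1.95 − (0.5076 + 0.08538) = 1.357 g → mol O = 1.357 ÷ 15.999 = 0.08482 mol
Divide by the smallest (0.04226 mol): C 1.000, H 2.004, O 2.007
Empirical formula: CH2O2
Empirical-formula mass = 46.02 g/mol; 138 ÷ 46.02 ≈ 3, so the molecular formula is C3H6O6.

C3H6O6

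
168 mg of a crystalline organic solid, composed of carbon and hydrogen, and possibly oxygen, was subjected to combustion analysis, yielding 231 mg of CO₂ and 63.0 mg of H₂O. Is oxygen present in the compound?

mol C = 0.231 g CO₂ ÷ 44.009 g/mol = 0.005249 mol
mol H = 2 × 0.0630 g H₂O ÷ 18.015 g/mol = 0.006994 mol
C and H account for only 0.07009 g of the 0.168 g sample; the remaining 0.09791 g must be oxygen.

yes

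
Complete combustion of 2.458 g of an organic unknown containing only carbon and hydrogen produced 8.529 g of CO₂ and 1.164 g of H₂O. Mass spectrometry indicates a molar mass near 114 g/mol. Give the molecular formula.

mol C = 8.529 g CO₂ ÷ 44.009 g/mol = 0.19380 mol
mol H = 2 × 1.164 g H₂O ÷ 18.015 g/mol = 0.12923 mol
Divide by the smallest (0.12923 mol): C 1.500, H 1.000
Multiplying each by 2 gives whole numbers: C 3.00, H 2.00
Empirical formula: C3H2
Empirical-formula mass = 38.05 g/mol; 114 ÷ 38.05 ≈ 3, so the molecular formula is C9H6.

C9H6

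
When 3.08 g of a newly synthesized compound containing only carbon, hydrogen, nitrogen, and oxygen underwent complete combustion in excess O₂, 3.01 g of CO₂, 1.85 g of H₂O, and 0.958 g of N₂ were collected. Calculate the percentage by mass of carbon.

mol C = 3.01 g CO₂ ÷ 44.009 g/mol = 0.06840 mol
mol H = 2 × 1.85 g H₂O ÷ 18.015 g/mol = 0.2054 mol
mol N = 2 × 0.958 g N₂ ÷ 28.014 g/mol = 0.06839 mol
mass O = 3.08 − (0.8215 + 0.2070 + 0.9580) = 1.093 g → mol O = 1.093 ÷ 15.999 = 0.06835 mol
mass % C = 0.8215 g ÷ 3.08 g × 100%

26.7%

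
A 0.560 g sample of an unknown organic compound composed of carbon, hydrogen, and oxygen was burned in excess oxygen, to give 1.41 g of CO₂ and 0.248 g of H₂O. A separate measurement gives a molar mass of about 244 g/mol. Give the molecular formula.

mol C = 1.41 g CO₂ ÷ 44.009 g/mol = 0.03204 mol
mol H = 2 × 0.248 g H₂O ÷ 18.015 g/mol = 0.02753 mol
mass O = 0.560 − (0.3848 + 0.02775) = 0.1474 g → mol O = 0.1474 ÷ 15.999 = 0.009215 mol
Divide by the smallest (0.009215 mol): C 3.477, H 2.988, O 1.000
Multiplying each by 2 gives whole numbers: C 6.95, H 5.98, O 2.00
Empirical formula: C7H6O2
Empirical-formula mass = 122.12 g/mol; 244 ÷ 122.12 ≈ 2, so the molecular formula is C14H12O4.

C14H12O4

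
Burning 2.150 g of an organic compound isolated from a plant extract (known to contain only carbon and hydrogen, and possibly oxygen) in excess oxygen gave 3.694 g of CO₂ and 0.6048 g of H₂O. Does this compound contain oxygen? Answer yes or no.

yes

mol C = 3.694 g CO₂ ÷ 44.009 g/mol = 0.083937 mol
mol H = 2 × 0.6048 g H₂O ÷ 18.015 g/mol = 0.067144 mol
C and H account for only 1.0759 g of the 2.150 g sample; the remaining 1.0741 g must be oxygen.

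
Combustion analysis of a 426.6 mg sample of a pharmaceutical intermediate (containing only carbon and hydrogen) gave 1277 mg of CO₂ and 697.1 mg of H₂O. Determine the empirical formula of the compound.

mol C = 1.277 g CO₂ ÷ 44.009 g/mol = 0.029017 mol
mol H = 2 × 0.6971 g H₂O ÷ 18.015 g/mol = 0.077391 mol
Divide by the smallest (0.029017 mol): C 1.000, H 2.667
Multiplying each by 3 gives whole numbers: C 3.00, H 8.00

C3H8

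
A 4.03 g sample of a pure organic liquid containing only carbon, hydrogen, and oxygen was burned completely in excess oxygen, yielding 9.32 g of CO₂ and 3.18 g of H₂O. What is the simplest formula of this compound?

C3H5O

mol C = 9.32 g CO₂ ÷ 44.009 g/mol = 0.2118 mol
mol H = 2 × 3.18 g H₂O ÷ 18.015 g/mol = 0.3530 mol
mass O = 4.03 − (2.544 + 0.3559) = 1.131 g → mol O = 1.131 ÷ 15.999 = 0.07066 mol
Divide by the smallest (0.07066 mol): C 2.997, H 4.996, O 1.000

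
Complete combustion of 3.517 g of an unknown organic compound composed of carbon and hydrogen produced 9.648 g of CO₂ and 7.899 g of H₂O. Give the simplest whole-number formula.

CH4

mol C = 9.648 g CO₂ ÷ 44.009 g/mol = 0.21923 mol
mol H = 2 × 7.899 g H₂O ÷ 18.015 g/mol = 0.87694 mol
Divide by the smallest (0.21923 mol): C 1.000, H 4.000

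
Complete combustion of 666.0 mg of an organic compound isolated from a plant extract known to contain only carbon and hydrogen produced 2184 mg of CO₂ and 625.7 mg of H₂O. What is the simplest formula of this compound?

C5H7

mol C = 2.184 g CO₂ ÷ 44.009 g/mol = 0.049626 mol
mol H = 2 × 0.6257 g H₂O ÷ 18.015 g/mol = 0.069464 mol
Divide by the smallest (0.049626 mol): C 1.000, H 1.400
Multiplying each by 5 gives whole numbers: C 5.00, H 7.00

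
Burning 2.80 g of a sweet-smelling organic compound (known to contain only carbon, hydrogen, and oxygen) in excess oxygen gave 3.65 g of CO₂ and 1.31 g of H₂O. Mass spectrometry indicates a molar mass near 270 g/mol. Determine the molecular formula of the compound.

mol C = 3.65 g CO₂ ÷ 44.009 g/mol = 0.08294 mol
mol H = 2 × 1.31 g H₂O ÷ 18.015 g/mol = 0.1454 mol
mass O = 2.80 − (0.9962 + 0.1466) = 1.657 g → mol O = 1.657 ÷ 15.999 = 0.1036 mol
Divide by the smallest (0.08294 mol): C 1.000, H 1.754, O 1.249
Multiplying each by 4 gives whole numbers: C 4.00, H 7.01, O 5.00
Empirical formula: C4H7O5
Empirical-formula mass = 135.09 g/mol; 270 ÷ 135.09 ≈ 2, so the molecular formula is C8H14O10.

C8H14O10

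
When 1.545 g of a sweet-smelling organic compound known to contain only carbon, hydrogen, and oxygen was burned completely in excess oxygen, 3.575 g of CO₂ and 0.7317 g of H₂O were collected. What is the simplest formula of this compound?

C8H8O3

mol C = 3.575 g CO₂ ÷ 44.009 g/mol = 0.081233 mol
mol H = 2 × 0.7317 g H₂O ÷ 18.015 g/mol = 0.081232 mol
mass O = 1.545 − (0.97569 + 0.081882) = 0.48742 g → mol O = 0.48742 ÷ 15.999 = 0.030466 mol
Divide by the smallest (0.030466 mol): C 2.666, H 2.666, O 1.000
Multiplying each by 3 gives whole numbers: C 8.00, H 8.00, O 3.00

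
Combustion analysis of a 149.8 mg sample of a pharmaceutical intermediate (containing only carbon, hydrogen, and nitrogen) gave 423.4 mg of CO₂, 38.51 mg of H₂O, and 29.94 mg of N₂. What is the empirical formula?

mol C = 0.4234 g CO₂ ÷ 44.009 g/mol = 0.0096208 mol
mol H = 2 × 0.03851 g H₂O ÷ 18.015 g/mol = 0.0042753 mol
mol N = 2 × 0.02994 g N₂ ÷ 28.014 g/mol = 0.0021375 mol
Divide by the smallest (0.0021375 mol): C 4.501, H 2.000, N 1.000
Multiplying each by 2 gives whole numbers: C 9.00, H 4.00, N 2.00

C9H4N2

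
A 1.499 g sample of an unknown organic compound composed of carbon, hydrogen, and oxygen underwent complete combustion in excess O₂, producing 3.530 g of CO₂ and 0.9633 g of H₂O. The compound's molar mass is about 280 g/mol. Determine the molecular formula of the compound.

C15H20O5

mol C = 3.530 g CO₂ ÷ 44.009 g/mol = 0.080211 mol
mol H = 2 × 0.9633 g H₂O ÷ 18.015 g/mol = 0.10694 mol
mass O = 1.499 − (0.96341 + 0.10780) = 0.42779 g → mol O = 0.42779 ÷ 15.999 = 0.026738 mol
Divide by the smallest (0.026738 mol): C 3.000, H 4.000, O 1.000
Empirical formula: C3H4O
Empirical-formula mass = 56.06 g/mol; 280 ÷ 56.06 ≈ 5, so the molecular formula is C15H20O5.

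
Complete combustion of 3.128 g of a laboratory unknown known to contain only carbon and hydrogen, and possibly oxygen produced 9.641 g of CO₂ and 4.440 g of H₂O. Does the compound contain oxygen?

mol C = 9.641 g CO₂ ÷ 44.009 g/mol = 0.21907 mol
mol H = 2 × 4.440 g H₂O ÷ 18.015 g/mol = 0.49292 mol
C and H together account for 3.1281 g — essentially the entire 3.128 g sample — so the compound contains no oxygen.

no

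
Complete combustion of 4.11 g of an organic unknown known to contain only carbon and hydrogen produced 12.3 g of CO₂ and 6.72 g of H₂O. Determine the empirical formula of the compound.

mol C = 12.3 g CO₂ ÷ 44.009 g/mol = 0.2795 mol
mol H = 2 × 6.72 g H₂O ÷ 18.015 g/mol = 0.7460 mol
Divide by the smallest (0.2795 mol): C 1.000, H 2.669
Multiplying each by 3 gives whole numbers: C 3.00, H 8.01

C3H8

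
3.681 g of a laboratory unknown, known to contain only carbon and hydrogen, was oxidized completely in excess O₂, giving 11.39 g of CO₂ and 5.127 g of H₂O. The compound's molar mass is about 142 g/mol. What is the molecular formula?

C10H22

mol C = 11.39 g CO₂ ÷ 44.009 g/mol = 0.25881 mol
mol H = 2 × 5.127 g H₂O ÷ 18.015 g/mol = 0.56919 mol
Divide by the smallest (0.25881 mol): C 1.000, H 2.199
Multiplying each by 5 gives whole numbers: C 5.00, H 11.00
Empirical formula: C5H11
Empirical-formula mass = 71.14 g/mol; 142 ÷ 71.14 ≈ 2, so the molecular formula is C10H22.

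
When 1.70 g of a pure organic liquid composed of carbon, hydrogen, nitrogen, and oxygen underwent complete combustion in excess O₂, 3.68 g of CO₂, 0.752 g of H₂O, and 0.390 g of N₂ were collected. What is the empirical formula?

C6H6N2O

mol C = 3.68 g CO₂ ÷ 44.009 g/mol = 0.08362 mol
mol H = 2 × 0.752 g H₂O ÷ 18.015 g/mol = 0.08349 mol
mol N = 2 × 0.390 g N₂ ÷ 28.014 g/mol = 0.02784 mol
mass O = 1.70 − (1.004 + 0.08415 + 0.3900) = 0.2215 g → mol O = 0.2215 ÷ 15.999 = 0.01384 mol
Divide by the smallest (0.01384 mol): C 6.040, H 6.030, N 2.011, O 1.000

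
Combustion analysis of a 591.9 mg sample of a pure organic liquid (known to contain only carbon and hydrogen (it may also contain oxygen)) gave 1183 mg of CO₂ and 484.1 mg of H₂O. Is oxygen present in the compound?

mol C = 1.183 g CO₂ ÷ 44.009 g/mol = 0.026881 mol
mol H = 2 × 0.4841 g H₂O ÷ 18.015 g/mol = 0.053744 mol
C and H account for only 0.37704 g of the 0.5919 g sample; the remaining 0.21486 g must be oxygen.

yes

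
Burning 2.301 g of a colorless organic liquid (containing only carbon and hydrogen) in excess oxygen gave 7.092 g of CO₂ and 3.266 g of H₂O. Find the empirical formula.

C4H9

mol C = 7.092 g CO₂ ÷ 44.009 g/mol = 0.16115 mol
mol H = 2 × 3.266 g H₂O ÷ 18.015 g/mol = 0.36259 mol
Divide by the smallest (0.16115 mol): C 1.000, H 2.250
Multiplying each by 4 gives whole numbers: C 4.00, H 9.00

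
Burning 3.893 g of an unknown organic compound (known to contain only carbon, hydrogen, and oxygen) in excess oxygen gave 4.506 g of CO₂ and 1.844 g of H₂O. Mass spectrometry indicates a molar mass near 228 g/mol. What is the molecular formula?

C6H12O9

mol C = 4.506 g CO₂ ÷ 44.009 g/mol = 0.10239 mol
mol H = 2 × 1.844 g H₂O ÷ 18.015 g/mol = 0.20472 mol
mass O = 3.893 − (1.2298 + 0.20636) = 2.4569 g → mol O = 2.4569 ÷ 15.999 = 0.15356 mol
Divide by the smallest (0.10239 mol): C 1.000, H 1.999, O 1.500
Multiplying each by 2 gives whole numbers: C 2.00, H 4.00, O 3.00
Empirical formula: C2H4O3
Empirical-formula mass = 76.05 g/mol; 228 ÷ 76.05 ≈ 3, so the molecular formula is C6H12O9.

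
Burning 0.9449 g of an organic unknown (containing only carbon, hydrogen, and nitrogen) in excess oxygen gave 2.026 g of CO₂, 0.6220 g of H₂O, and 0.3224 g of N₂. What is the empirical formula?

C2H3N

mol C = 2.026 g CO₂ ÷ 44.009 g/mol = 0.046036 mol
mol H = 2 × 0.6220 g H₂O ÷ 18.015 g/mol = 0.069054 mol
mol N = 2 × 0.3224 g N₂ ÷ 28.014 g/mol = 0.023017 mol
Divide by the smallest (0.023017 mol): C 2.000, H 3.000, N 1.000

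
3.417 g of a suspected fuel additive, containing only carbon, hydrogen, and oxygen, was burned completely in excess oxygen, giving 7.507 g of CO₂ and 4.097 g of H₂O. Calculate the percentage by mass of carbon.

mol C = 7.507 g CO₂ ÷ 44.009 g/mol = 0.17058 mol
mol H = 2 × 4.097 g H₂O ÷ 18.015 g/mol = 0.45484 mol
mass O = 3.417 − (2.0488 + 0.45848) = 0.90970 g → mol O = 0.90970 ÷ 15.999 = 0.056860 mol
mass % C = 2.0488 g ÷ 3.417 g × 100%

59.96%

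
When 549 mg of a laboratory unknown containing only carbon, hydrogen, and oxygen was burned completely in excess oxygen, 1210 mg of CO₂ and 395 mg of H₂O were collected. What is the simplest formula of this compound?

C5H8O2

mol C = 1.21 g CO₂ ÷ 44.009 g/mol = 0.02749 mol
mol H = 2 × 0.395 g H₂O ÷ 18.015 g/mol = 0.04385 mol
mass O = 0.549 − (0.3302 + 0.04420) = 0.1746 g → mol O = 0.1746 ÷ 15.999 = 0.01091 mol
Divide by the smallest (0.01091 mol): C 2.520, H 4.019, O 1.000
Multiplying each by 2 gives whole numbers: C 5.04, H 8.04, O 2.00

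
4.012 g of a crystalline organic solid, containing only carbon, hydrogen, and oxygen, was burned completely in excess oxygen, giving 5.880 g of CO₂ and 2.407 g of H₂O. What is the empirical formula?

CH2O

mol C = 5.880 g CO₂ ÷ 44.009 g/mol = 0.13361 mol
mol H = 2 × 2.407 g H₂O ÷ 18.015 g/mol = 0.26722 mol
mass O = 4.012 − (1.6048 + 0.26936) = 2.1379 g → mol O = 2.1379 ÷ 15.999 = 0.13362 mol
Divide by the smallest (0.13361 mol): C 1.000, H 2.000, O 1.000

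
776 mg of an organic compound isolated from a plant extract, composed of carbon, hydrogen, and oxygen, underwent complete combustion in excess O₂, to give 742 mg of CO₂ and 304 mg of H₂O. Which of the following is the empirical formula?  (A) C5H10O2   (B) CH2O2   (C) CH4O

mol C = 0.742 g CO₂ ÷ 44.009 g/mol = 0.01686 mol
mol H = 2 × 0.304 g H₂O ÷ 18.015 g/mol = 0.03375 mol
mass O = 0.776 − (0.2025 + 0.03402) = 0.5395 g → mol O = 0.5395 ÷ 15.999 = 0.03372 mol
Divide by the smallest (0.01686 mol): C 1.000, H 2.002, O 2.000

(B) CH2O2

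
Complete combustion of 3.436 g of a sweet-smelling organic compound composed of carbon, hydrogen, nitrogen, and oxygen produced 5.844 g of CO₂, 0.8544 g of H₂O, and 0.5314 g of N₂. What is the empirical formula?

mol C = 5.844 g CO₂ ÷ 44.009 g/mol = 0.13279 mol
mol H = 2 × 0.8544 g H₂O ÷ 18.015 g/mol = 0.094854 mol
mol N = 2 × 0.5314 g N₂ ÷ 28.014 g/mol = 0.037938 mol
mass O = 3.436 − (1.5950 + 0.095613 + 0.53140) = 1.2140 g → mol O = 1.2140 ÷ 15.999 = 0.075882 mol
Divide by the smallest (0.037938 mol): C 3.500, H 2.500, N 1.000, O 2.000
Multiplying each by 2 gives whole numbers: C 7.00, H 5.00, N 2.00, O 4.00

C7H5N2O4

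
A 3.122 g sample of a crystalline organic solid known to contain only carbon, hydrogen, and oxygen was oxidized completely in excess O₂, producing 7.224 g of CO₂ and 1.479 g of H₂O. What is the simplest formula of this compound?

C8H8O3

mol C = 7.224 g CO₂ ÷ 44.009 g/mol = 0.16415 mol
mol H = 2 × 1.479 g H₂O ÷ 18.015 g/mol = 0.16420 mol
mass O = 3.122 − (1.9716 + 0.16551) = 0.98491 g → mol O = 0.98491 ÷ 15.999 = 0.061560 mol
Divide by the smallest (0.061560 mol): C 2.666, H 2.667, O 1.000
Multiplying each by 3 gives whole numbers: C 8.00, H 8.00, O 3.00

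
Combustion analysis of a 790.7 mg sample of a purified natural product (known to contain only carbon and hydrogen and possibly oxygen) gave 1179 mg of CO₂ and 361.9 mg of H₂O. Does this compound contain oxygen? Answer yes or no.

mol C = 1.179 g CO₂ ÷ 44.009 g/mol = 0.026790 mol
mol H = 2 × 0.3619 g H₂O ÷ 18.015 g/mol = 0.040178 mol
C and H account for only 0.36227 g of the 0.7907 g sample; the remaining 0.42843 g must be oxygen.

yes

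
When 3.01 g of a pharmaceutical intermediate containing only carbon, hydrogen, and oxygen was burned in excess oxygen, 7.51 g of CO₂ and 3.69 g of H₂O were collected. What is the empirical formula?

C5H12O

mol C = 7.51 g CO₂ ÷ 44.009 g/mol = 0.1706 mol
mol H = 2 × 3.69 g H₂O ÷ 18.015 g/mol = 0.4097 mol
mass O = 3.01 − (2.050 + 0.4129) = 0.5474 g → mol O = 0.5474 ÷ 15.999 = 0.03422 mol
Divide by the smallest (0.03422 mol): C 4.987, H 11.973, O 1.000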